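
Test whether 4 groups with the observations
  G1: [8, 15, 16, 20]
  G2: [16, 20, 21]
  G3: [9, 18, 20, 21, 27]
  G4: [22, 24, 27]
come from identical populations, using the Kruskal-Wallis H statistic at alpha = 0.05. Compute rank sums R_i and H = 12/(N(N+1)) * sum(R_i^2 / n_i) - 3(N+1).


Step 1: Combine all N = 15 observations and assign midranks.
sorted (value, group, rank): (8,G1,1), (9,G3,2), (15,G1,3), (16,G1,4.5), (16,G2,4.5), (18,G3,6), (20,G1,8), (20,G2,8), (20,G3,8), (21,G2,10.5), (21,G3,10.5), (22,G4,12), (24,G4,13), (27,G3,14.5), (27,G4,14.5)
Step 2: Sum ranks within each group.
R_1 = 16.5 (n_1 = 4)
R_2 = 23 (n_2 = 3)
R_3 = 41 (n_3 = 5)
R_4 = 39.5 (n_4 = 3)
Step 3: H = 12/(N(N+1)) * sum(R_i^2/n_i) - 3(N+1)
     = 12/(15*16) * (16.5^2/4 + 23^2/3 + 41^2/5 + 39.5^2/3) - 3*16
     = 0.050000 * 1100.68 - 48
     = 7.033958.
Step 4: Ties present; correction factor C = 1 - 42/(15^3 - 15) = 0.987500. Corrected H = 7.033958 / 0.987500 = 7.122996.
Step 5: Under H0, H ~ chi^2(3); p-value = 0.068079.
Step 6: alpha = 0.05. fail to reject H0.

H = 7.1230, df = 3, p = 0.068079, fail to reject H0.


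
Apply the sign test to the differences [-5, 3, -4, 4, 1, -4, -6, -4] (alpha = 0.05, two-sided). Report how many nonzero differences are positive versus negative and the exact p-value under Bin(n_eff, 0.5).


Step 1: Discard zero differences. Original n = 8; n_eff = number of nonzero differences = 8.
Nonzero differences (with sign): -5, +3, -4, +4, +1, -4, -6, -4
Step 2: Count signs: positive = 3, negative = 5.
Step 3: Under H0: P(positive) = 0.5, so the number of positives S ~ Bin(8, 0.5).
Step 4: Two-sided exact p-value = sum of Bin(8,0.5) probabilities at or below the observed probability = 0.726562.
Step 5: alpha = 0.05. fail to reject H0.

n_eff = 8, pos = 3, neg = 5, p = 0.726562, fail to reject H0.


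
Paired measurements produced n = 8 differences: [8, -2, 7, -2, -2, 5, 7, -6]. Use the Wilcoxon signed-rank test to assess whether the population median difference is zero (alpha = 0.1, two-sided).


Step 1: Drop any zero differences (none here) and take |d_i|.
|d| = [8, 2, 7, 2, 2, 5, 7, 6]
Step 2: Midrank |d_i| (ties get averaged ranks).
ranks: |8|->8, |2|->2, |7|->6.5, |2|->2, |2|->2, |5|->4, |7|->6.5, |6|->5
Step 3: Attach original signs; sum ranks with positive sign and with negative sign.
W+ = 8 + 6.5 + 4 + 6.5 = 25
W- = 2 + 2 + 2 + 5 = 11
(Check: W+ + W- = 36 should equal n(n+1)/2 = 36.)
Step 4: Test statistic W = min(W+, W-) = 11.
Step 5: Ties in |d|, so use the tie-corrected normal approximation.
        E[W] = n(n+1)/4 = 8*9/4 = 18.
        Tie groups: |d|=2 (t=3), |d|=7 (t=2); sum(t^3 - t) = 30.
        Var[W] = n(n+1)(2n+1)/24 - sum(t^3-t)/48 = 1224/24 - 30/48 = 50.375.
        z = (W - E[W]) / sqrt(Var[W]) = (11 - 18) / 7.0975 = -0.9863.
        Two-sided p = 2*Phi(z) = 0.324007.
Step 6: alpha = 0.1. fail to reject H0.

W+ = 25, W- = 11, W = min = 11, p = 0.324007, fail to reject H0.


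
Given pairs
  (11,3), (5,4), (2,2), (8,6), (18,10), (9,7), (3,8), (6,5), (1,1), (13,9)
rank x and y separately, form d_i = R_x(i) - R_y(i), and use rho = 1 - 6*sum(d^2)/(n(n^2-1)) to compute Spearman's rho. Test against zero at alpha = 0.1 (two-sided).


Step 1: Rank x and y separately (midranks; no ties here).
rank(x): 11->8, 5->4, 2->2, 8->6, 18->10, 9->7, 3->3, 6->5, 1->1, 13->9
rank(y): 3->3, 4->4, 2->2, 6->6, 10->10, 7->7, 8->8, 5->5, 1->1, 9->9
Step 2: d_i = R_x(i) - R_y(i); compute d_i^2.
  (8-3)^2=25, (4-4)^2=0, (2-2)^2=0, (6-6)^2=0, (10-10)^2=0, (7-7)^2=0, (3-8)^2=25, (5-5)^2=0, (1-1)^2=0, (9-9)^2=0
sum(d^2) = 50.
Step 3: rho = 1 - 6*50 / (10*(10^2 - 1)) = 1 - 300/990 = 0.696970.
Step 4: Under H0, t = rho * sqrt((n-2)/(1-rho^2)) = 2.7490 ~ t(8).
Step 5: Two-sided p-value from the t-distribution with 8 df = 0.025097.
Step 6: alpha = 0.1. reject H0.

rho = 0.6970, p = 0.025097, reject H0 at alpha = 0.1.


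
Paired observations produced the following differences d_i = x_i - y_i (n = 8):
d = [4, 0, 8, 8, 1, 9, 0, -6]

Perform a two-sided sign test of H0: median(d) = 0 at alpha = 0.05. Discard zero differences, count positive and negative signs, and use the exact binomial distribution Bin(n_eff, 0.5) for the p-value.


Step 1: Discard zero differences. Original n = 8; n_eff = number of nonzero differences = 6.
Nonzero differences (with sign): +4, +8, +8, +1, +9, -6
Step 2: Count signs: positive = 5, negative = 1.
Step 3: Under H0: P(positive) = 0.5, so the number of positives S ~ Bin(6, 0.5).
Step 4: Two-sided exact p-value = sum of Bin(6,0.5) probabilities at or below the observed probability = 0.218750.
Step 5: alpha = 0.05. fail to reject H0.

n_eff = 6, pos = 5, neg = 1, p = 0.218750, fail to reject H0.


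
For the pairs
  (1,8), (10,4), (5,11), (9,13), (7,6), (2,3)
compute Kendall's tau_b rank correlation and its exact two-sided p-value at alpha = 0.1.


Step 1: Enumerate the 15 unordered pairs (i,j) with i<j and classify each by sign(x_j-x_i) * sign(y_j-y_i).
  (1,2):dx=+9,dy=-4->D; (1,3):dx=+4,dy=+3->C; (1,4):dx=+8,dy=+5->C; (1,5):dx=+6,dy=-2->D
  (1,6):dx=+1,dy=-5->D; (2,3):dx=-5,dy=+7->D; (2,4):dx=-1,dy=+9->D; (2,5):dx=-3,dy=+2->D
  (2,6):dx=-8,dy=-1->C; (3,4):dx=+4,dy=+2->C; (3,5):dx=+2,dy=-5->D; (3,6):dx=-3,dy=-8->C
  (4,5):dx=-2,dy=-7->C; (4,6):dx=-7,dy=-10->C; (5,6):dx=-5,dy=-3->C
Step 2: C = 8, D = 7, total pairs = 15.
Step 3: tau = (C - D)/(n(n-1)/2) = (8 - 7)/15 = 0.066667.
Step 4: Exact two-sided p-value (enumerate n! = 720 permutations of y under H0): p = 1.000000.
Step 5: alpha = 0.1. fail to reject H0.

tau_b = 0.0667 (C=8, D=7), p = 1.000000, fail to reject H0.


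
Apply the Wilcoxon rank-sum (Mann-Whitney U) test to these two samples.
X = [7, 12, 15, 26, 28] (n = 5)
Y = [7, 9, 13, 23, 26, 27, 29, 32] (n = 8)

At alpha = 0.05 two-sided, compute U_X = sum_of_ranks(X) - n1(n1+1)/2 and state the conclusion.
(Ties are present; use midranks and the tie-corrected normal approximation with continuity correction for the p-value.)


Step 1: Combine and sort all 13 observations; assign midranks.
sorted (value, group): (7,X), (7,Y), (9,Y), (12,X), (13,Y), (15,X), (23,Y), (26,X), (26,Y), (27,Y), (28,X), (29,Y), (32,Y)
ranks: 7->1.5, 7->1.5, 9->3, 12->4, 13->5, 15->6, 23->7, 26->8.5, 26->8.5, 27->10, 28->11, 29->12, 32->13
Step 2: Rank sum for X: R1 = 1.5 + 4 + 6 + 8.5 + 11 = 31.
Step 3: U_X = R1 - n1(n1+1)/2 = 31 - 5*6/2 = 31 - 15 = 16.
       U_Y = n1*n2 - U_X = 40 - 16 = 24.
Step 4: Ties are present, so use the tie-corrected normal approximation (with continuity correction) for the p-value.
Step 5: p-value = 0.607419; compare to alpha = 0.05. fail to reject H0.

U_X = 16, p = 0.607419, fail to reject H0 at alpha = 0.05.


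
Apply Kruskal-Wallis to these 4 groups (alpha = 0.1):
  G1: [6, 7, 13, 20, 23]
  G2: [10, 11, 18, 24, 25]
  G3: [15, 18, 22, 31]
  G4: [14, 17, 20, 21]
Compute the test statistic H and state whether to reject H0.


Step 1: Combine all N = 18 observations and assign midranks.
sorted (value, group, rank): (6,G1,1), (7,G1,2), (10,G2,3), (11,G2,4), (13,G1,5), (14,G4,6), (15,G3,7), (17,G4,8), (18,G2,9.5), (18,G3,9.5), (20,G1,11.5), (20,G4,11.5), (21,G4,13), (22,G3,14), (23,G1,15), (24,G2,16), (25,G2,17), (31,G3,18)
Step 2: Sum ranks within each group.
R_1 = 34.5 (n_1 = 5)
R_2 = 49.5 (n_2 = 5)
R_3 = 48.5 (n_3 = 4)
R_4 = 38.5 (n_4 = 4)
Step 3: H = 12/(N(N+1)) * sum(R_i^2/n_i) - 3(N+1)
     = 12/(18*19) * (34.5^2/5 + 49.5^2/5 + 48.5^2/4 + 38.5^2/4) - 3*19
     = 0.035088 * 1686.72 - 57
     = 2.183333.
Step 4: Ties present; correction factor C = 1 - 12/(18^3 - 18) = 0.997936. Corrected H = 2.183333 / 0.997936 = 2.187849.
Step 5: Under H0, H ~ chi^2(3); p-value = 0.534346.
Step 6: alpha = 0.1. fail to reject H0.

H = 2.1878, df = 3, p = 0.534346, fail to reject H0.


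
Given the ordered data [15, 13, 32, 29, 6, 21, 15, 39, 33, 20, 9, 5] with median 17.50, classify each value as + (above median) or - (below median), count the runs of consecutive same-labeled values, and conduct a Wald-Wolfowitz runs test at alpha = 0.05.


Step 1: Compute median = 17.50; label A = above, B = below.
Labels in order: BBAABABAAABB  (n_A = 6, n_B = 6)
Step 2: Count runs R = 7.
Step 3: Under H0 (random ordering), E[R] = 2*n_A*n_B/(n_A+n_B) + 1 = 2*6*6/12 + 1 = 7.0000.
        Var[R] = 2*n_A*n_B*(2*n_A*n_B - n_A - n_B) / ((n_A+n_B)^2 * (n_A+n_B-1)) = 4320/1584 = 2.7273.
        SD[R] = 1.6514.
Step 4: R = E[R], so z = 0 with no continuity correction.
Step 5: Two-sided p-value via normal approximation = 2*(1 - Phi(|z|)) = 1.000000.
Step 6: alpha = 0.05. fail to reject H0.

R = 7, z = 0.0000, p = 1.000000, fail to reject H0.


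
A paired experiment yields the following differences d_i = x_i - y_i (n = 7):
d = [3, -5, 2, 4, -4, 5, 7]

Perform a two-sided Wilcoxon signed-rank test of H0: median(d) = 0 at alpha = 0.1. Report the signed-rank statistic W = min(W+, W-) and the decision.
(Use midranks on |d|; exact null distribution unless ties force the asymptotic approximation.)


Step 1: Drop any zero differences (none here) and take |d_i|.
|d| = [3, 5, 2, 4, 4, 5, 7]
Step 2: Midrank |d_i| (ties get averaged ranks).
ranks: |3|->2, |5|->5.5, |2|->1, |4|->3.5, |4|->3.5, |5|->5.5, |7|->7
Step 3: Attach original signs; sum ranks with positive sign and with negative sign.
W+ = 2 + 1 + 3.5 + 5.5 + 7 = 19
W- = 5.5 + 3.5 = 9
(Check: W+ + W- = 28 should equal n(n+1)/2 = 28.)
Step 4: Test statistic W = min(W+, W-) = 9.
Step 5: Ties in |d|, so use the tie-corrected normal approximation.
        E[W] = n(n+1)/4 = 7*8/4 = 14.
        Tie groups: |d|=4 (t=2), |d|=5 (t=2); sum(t^3 - t) = 12.
        Var[W] = n(n+1)(2n+1)/24 - sum(t^3-t)/48 = 840/24 - 12/48 = 34.75.
        z = (W - E[W]) / sqrt(Var[W]) = (9 - 14) / 5.8949 = -0.8482.
        Two-sided p = 2*Phi(z) = 0.396333.
Step 6: alpha = 0.1. fail to reject H0.

W+ = 19, W- = 9, W = min = 9, p = 0.396333, fail to reject H0.


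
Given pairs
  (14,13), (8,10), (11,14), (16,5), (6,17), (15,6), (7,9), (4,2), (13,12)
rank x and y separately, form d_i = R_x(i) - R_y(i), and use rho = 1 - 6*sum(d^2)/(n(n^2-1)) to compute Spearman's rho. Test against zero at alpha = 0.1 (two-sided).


Step 1: Rank x and y separately (midranks; no ties here).
rank(x): 14->7, 8->4, 11->5, 16->9, 6->2, 15->8, 7->3, 4->1, 13->6
rank(y): 13->7, 10->5, 14->8, 5->2, 17->9, 6->3, 9->4, 2->1, 12->6
Step 2: d_i = R_x(i) - R_y(i); compute d_i^2.
  (7-7)^2=0, (4-5)^2=1, (5-8)^2=9, (9-2)^2=49, (2-9)^2=49, (8-3)^2=25, (3-4)^2=1, (1-1)^2=0, (6-6)^2=0
sum(d^2) = 134.
Step 3: rho = 1 - 6*134 / (9*(9^2 - 1)) = 1 - 804/720 = -0.116667.
Step 4: Under H0, t = rho * sqrt((n-2)/(1-rho^2)) = -0.3108 ~ t(7).
Step 5: Two-sided p-value from the t-distribution with 7 df = 0.765008.
Step 6: alpha = 0.1. fail to reject H0.

rho = -0.1167, p = 0.765008, fail to reject H0 at alpha = 0.1.


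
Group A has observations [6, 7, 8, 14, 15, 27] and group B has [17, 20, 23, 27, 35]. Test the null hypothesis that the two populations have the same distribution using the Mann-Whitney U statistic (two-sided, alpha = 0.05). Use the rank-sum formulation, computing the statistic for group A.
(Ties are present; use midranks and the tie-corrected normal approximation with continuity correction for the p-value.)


Step 1: Combine and sort all 11 observations; assign midranks.
sorted (value, group): (6,X), (7,X), (8,X), (14,X), (15,X), (17,Y), (20,Y), (23,Y), (27,X), (27,Y), (35,Y)
ranks: 6->1, 7->2, 8->3, 14->4, 15->5, 17->6, 20->7, 23->8, 27->9.5, 27->9.5, 35->11
Step 2: Rank sum for X: R1 = 1 + 2 + 3 + 4 + 5 + 9.5 = 24.5.
Step 3: U_X = R1 - n1(n1+1)/2 = 24.5 - 6*7/2 = 24.5 - 21 = 3.5.
       U_Y = n1*n2 - U_X = 30 - 3.5 = 26.5.
Step 4: Ties are present, so use the tie-corrected normal approximation (with continuity correction) for the p-value.
Step 5: p-value = 0.044126; compare to alpha = 0.05. reject H0.

U_X = 3.5, p = 0.044126, reject H0 at alpha = 0.05.


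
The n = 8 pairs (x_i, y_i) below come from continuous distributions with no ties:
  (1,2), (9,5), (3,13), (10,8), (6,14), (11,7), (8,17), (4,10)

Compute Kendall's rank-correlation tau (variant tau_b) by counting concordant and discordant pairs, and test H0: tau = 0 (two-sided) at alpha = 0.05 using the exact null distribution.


Step 1: Enumerate the 28 unordered pairs (i,j) with i<j and classify each by sign(x_j-x_i) * sign(y_j-y_i).
  (1,2):dx=+8,dy=+3->C; (1,3):dx=+2,dy=+11->C; (1,4):dx=+9,dy=+6->C; (1,5):dx=+5,dy=+12->C
  (1,6):dx=+10,dy=+5->C; (1,7):dx=+7,dy=+15->C; (1,8):dx=+3,dy=+8->C; (2,3):dx=-6,dy=+8->D
  (2,4):dx=+1,dy=+3->C; (2,5):dx=-3,dy=+9->D; (2,6):dx=+2,dy=+2->C; (2,7):dx=-1,dy=+12->D
  (2,8):dx=-5,dy=+5->D; (3,4):dx=+7,dy=-5->D; (3,5):dx=+3,dy=+1->C; (3,6):dx=+8,dy=-6->D
  (3,7):dx=+5,dy=+4->C; (3,8):dx=+1,dy=-3->D; (4,5):dx=-4,dy=+6->D; (4,6):dx=+1,dy=-1->D
  (4,7):dx=-2,dy=+9->D; (4,8):dx=-6,dy=+2->D; (5,6):dx=+5,dy=-7->D; (5,7):dx=+2,dy=+3->C
  (5,8):dx=-2,dy=-4->C; (6,7):dx=-3,dy=+10->D; (6,8):dx=-7,dy=+3->D; (7,8):dx=-4,dy=-7->C
Step 2: C = 14, D = 14, total pairs = 28.
Step 3: tau = (C - D)/(n(n-1)/2) = (14 - 14)/28 = 0.000000.
Step 4: Exact two-sided p-value (enumerate n! = 40320 permutations of y under H0): p = 1.000000.
Step 5: alpha = 0.05. fail to reject H0.

tau_b = 0.0000 (C=14, D=14), p = 1.000000, fail to reject H0.


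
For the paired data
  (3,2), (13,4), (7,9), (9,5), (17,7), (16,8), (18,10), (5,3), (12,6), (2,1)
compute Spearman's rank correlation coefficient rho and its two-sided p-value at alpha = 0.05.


Step 1: Rank x and y separately (midranks; no ties here).
rank(x): 3->2, 13->7, 7->4, 9->5, 17->9, 16->8, 18->10, 5->3, 12->6, 2->1
rank(y): 2->2, 4->4, 9->9, 5->5, 7->7, 8->8, 10->10, 3->3, 6->6, 1->1
Step 2: d_i = R_x(i) - R_y(i); compute d_i^2.
  (2-2)^2=0, (7-4)^2=9, (4-9)^2=25, (5-5)^2=0, (9-7)^2=4, (8-8)^2=0, (10-10)^2=0, (3-3)^2=0, (6-6)^2=0, (1-1)^2=0
sum(d^2) = 38.
Step 3: rho = 1 - 6*38 / (10*(10^2 - 1)) = 1 - 228/990 = 0.769697.
Step 4: Under H0, t = rho * sqrt((n-2)/(1-rho^2)) = 3.4101 ~ t(8).
Step 5: Two-sided p-value from the t-distribution with 8 df = 0.009222.
Step 6: alpha = 0.05. reject H0.

rho = 0.7697, p = 0.009222, reject H0 at alpha = 0.05.


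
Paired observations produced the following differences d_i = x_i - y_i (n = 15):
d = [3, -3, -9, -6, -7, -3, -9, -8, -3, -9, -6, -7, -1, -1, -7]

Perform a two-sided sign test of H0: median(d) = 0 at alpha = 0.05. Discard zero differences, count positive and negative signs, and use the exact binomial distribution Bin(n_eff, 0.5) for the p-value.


Step 1: Discard zero differences. Original n = 15; n_eff = number of nonzero differences = 15.
Nonzero differences (with sign): +3, -3, -9, -6, -7, -3, -9, -8, -3, -9, -6, -7, -1, -1, -7
Step 2: Count signs: positive = 1, negative = 14.
Step 3: Under H0: P(positive) = 0.5, so the number of positives S ~ Bin(15, 0.5).
Step 4: Two-sided exact p-value = sum of Bin(15,0.5) probabilities at or below the observed probability = 0.000977.
Step 5: alpha = 0.05. reject H0.

n_eff = 15, pos = 1, neg = 14, p = 0.000977, reject H0.


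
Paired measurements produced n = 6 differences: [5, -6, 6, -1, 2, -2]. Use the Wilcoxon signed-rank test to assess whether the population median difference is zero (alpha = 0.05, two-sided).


Step 1: Drop any zero differences (none here) and take |d_i|.
|d| = [5, 6, 6, 1, 2, 2]
Step 2: Midrank |d_i| (ties get averaged ranks).
ranks: |5|->4, |6|->5.5, |6|->5.5, |1|->1, |2|->2.5, |2|->2.5
Step 3: Attach original signs; sum ranks with positive sign and with negative sign.
W+ = 4 + 5.5 + 2.5 = 12
W- = 5.5 + 1 + 2.5 = 9
(Check: W+ + W- = 21 should equal n(n+1)/2 = 21.)
Step 4: Test statistic W = min(W+, W-) = 9.
Step 5: Ties in |d|, so use the tie-corrected normal approximation.
        E[W] = n(n+1)/4 = 6*7/4 = 10.5.
        Tie groups: |d|=2 (t=2), |d|=6 (t=2); sum(t^3 - t) = 12.
        Var[W] = n(n+1)(2n+1)/24 - sum(t^3-t)/48 = 546/24 - 12/48 = 22.5.
        z = (W - E[W]) / sqrt(Var[W]) = (9 - 10.5) / 4.7434 = -0.3162.
        Two-sided p = 2*Phi(z) = 0.751830.
Step 6: alpha = 0.05. fail to reject H0.

W+ = 12, W- = 9, W = min = 9, p = 0.751830, fail to reject H0.


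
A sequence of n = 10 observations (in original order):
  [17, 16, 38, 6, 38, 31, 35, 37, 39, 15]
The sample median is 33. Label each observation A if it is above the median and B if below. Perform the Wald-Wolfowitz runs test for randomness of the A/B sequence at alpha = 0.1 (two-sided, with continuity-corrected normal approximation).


Step 1: Compute median = 33; label A = above, B = below.
Labels in order: BBABABAAAB  (n_A = 5, n_B = 5)
Step 2: Count runs R = 7.
Step 3: Under H0 (random ordering), E[R] = 2*n_A*n_B/(n_A+n_B) + 1 = 2*5*5/10 + 1 = 6.0000.
        Var[R] = 2*n_A*n_B*(2*n_A*n_B - n_A - n_B) / ((n_A+n_B)^2 * (n_A+n_B-1)) = 2000/900 = 2.2222.
        SD[R] = 1.4907.
Step 4: Continuity-corrected z = (R - 0.5 - E[R]) / SD[R] = (7 - 0.5 - 6.0000) / 1.4907 = 0.3354.
Step 5: Two-sided p-value via normal approximation = 2*(1 - Phi(|z|)) = 0.737316.
Step 6: alpha = 0.1. fail to reject H0.

R = 7, z = 0.3354, p = 0.737316, fail to reject H0.


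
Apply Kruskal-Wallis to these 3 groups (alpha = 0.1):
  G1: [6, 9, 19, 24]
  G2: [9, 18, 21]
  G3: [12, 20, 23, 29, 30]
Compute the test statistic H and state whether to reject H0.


Step 1: Combine all N = 12 observations and assign midranks.
sorted (value, group, rank): (6,G1,1), (9,G1,2.5), (9,G2,2.5), (12,G3,4), (18,G2,5), (19,G1,6), (20,G3,7), (21,G2,8), (23,G3,9), (24,G1,10), (29,G3,11), (30,G3,12)
Step 2: Sum ranks within each group.
R_1 = 19.5 (n_1 = 4)
R_2 = 15.5 (n_2 = 3)
R_3 = 43 (n_3 = 5)
Step 3: H = 12/(N(N+1)) * sum(R_i^2/n_i) - 3(N+1)
     = 12/(12*13) * (19.5^2/4 + 15.5^2/3 + 43^2/5) - 3*13
     = 0.076923 * 544.946 - 39
     = 2.918910.
Step 4: Ties present; correction factor C = 1 - 6/(12^3 - 12) = 0.996503. Corrected H = 2.918910 / 0.996503 = 2.929152.
Step 5: Under H0, H ~ chi^2(2); p-value = 0.231176.
Step 6: alpha = 0.1. fail to reject H0.

H = 2.9292, df = 2, p = 0.231176, fail to reject H0.


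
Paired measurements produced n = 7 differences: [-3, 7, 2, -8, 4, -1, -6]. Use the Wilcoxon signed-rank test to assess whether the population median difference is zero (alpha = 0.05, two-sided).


Step 1: Drop any zero differences (none here) and take |d_i|.
|d| = [3, 7, 2, 8, 4, 1, 6]
Step 2: Midrank |d_i| (ties get averaged ranks).
ranks: |3|->3, |7|->6, |2|->2, |8|->7, |4|->4, |1|->1, |6|->5
Step 3: Attach original signs; sum ranks with positive sign and with negative sign.
W+ = 6 + 2 + 4 = 12
W- = 3 + 7 + 1 + 5 = 16
(Check: W+ + W- = 28 should equal n(n+1)/2 = 28.)
Step 4: Test statistic W = min(W+, W-) = 12.
Step 5: No ties, so the exact null distribution over the 2^7 = 128 sign assignments gives the two-sided p-value = 0.812500.
Step 6: alpha = 0.05. fail to reject H0.

W+ = 12, W- = 16, W = min = 12, p = 0.812500, fail to reject H0.


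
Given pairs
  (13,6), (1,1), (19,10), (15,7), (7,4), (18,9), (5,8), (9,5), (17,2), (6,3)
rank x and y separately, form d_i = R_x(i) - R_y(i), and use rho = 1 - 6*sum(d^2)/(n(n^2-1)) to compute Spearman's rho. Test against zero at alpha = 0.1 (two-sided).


Step 1: Rank x and y separately (midranks; no ties here).
rank(x): 13->6, 1->1, 19->10, 15->7, 7->4, 18->9, 5->2, 9->5, 17->8, 6->3
rank(y): 6->6, 1->1, 10->10, 7->7, 4->4, 9->9, 8->8, 5->5, 2->2, 3->3
Step 2: d_i = R_x(i) - R_y(i); compute d_i^2.
  (6-6)^2=0, (1-1)^2=0, (10-10)^2=0, (7-7)^2=0, (4-4)^2=0, (9-9)^2=0, (2-8)^2=36, (5-5)^2=0, (8-2)^2=36, (3-3)^2=0
sum(d^2) = 72.
Step 3: rho = 1 - 6*72 / (10*(10^2 - 1)) = 1 - 432/990 = 0.563636.
Step 4: Under H0, t = rho * sqrt((n-2)/(1-rho^2)) = 1.9300 ~ t(8).
Step 5: Two-sided p-value from the t-distribution with 8 df = 0.089724.
Step 6: alpha = 0.1. reject H0.

rho = 0.5636, p = 0.089724, reject H0 at alpha = 0.1.


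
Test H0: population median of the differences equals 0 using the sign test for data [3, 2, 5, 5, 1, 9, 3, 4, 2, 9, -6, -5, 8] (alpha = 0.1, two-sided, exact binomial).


Step 1: Discard zero differences. Original n = 13; n_eff = number of nonzero differences = 13.
Nonzero differences (with sign): +3, +2, +5, +5, +1, +9, +3, +4, +2, +9, -6, -5, +8
Step 2: Count signs: positive = 11, negative = 2.
Step 3: Under H0: P(positive) = 0.5, so the number of positives S ~ Bin(13, 0.5).
Step 4: Two-sided exact p-value = sum of Bin(13,0.5) probabilities at or below the observed probability = 0.022461.
Step 5: alpha = 0.1. reject H0.

n_eff = 13, pos = 11, neg = 2, p = 0.022461, reject H0.


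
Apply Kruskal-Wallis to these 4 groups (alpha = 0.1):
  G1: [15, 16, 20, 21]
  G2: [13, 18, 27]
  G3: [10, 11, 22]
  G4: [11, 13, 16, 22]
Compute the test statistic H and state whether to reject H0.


Step 1: Combine all N = 14 observations and assign midranks.
sorted (value, group, rank): (10,G3,1), (11,G3,2.5), (11,G4,2.5), (13,G2,4.5), (13,G4,4.5), (15,G1,6), (16,G1,7.5), (16,G4,7.5), (18,G2,9), (20,G1,10), (21,G1,11), (22,G3,12.5), (22,G4,12.5), (27,G2,14)
Step 2: Sum ranks within each group.
R_1 = 34.5 (n_1 = 4)
R_2 = 27.5 (n_2 = 3)
R_3 = 16 (n_3 = 3)
R_4 = 27 (n_4 = 4)
Step 3: H = 12/(N(N+1)) * sum(R_i^2/n_i) - 3(N+1)
     = 12/(14*15) * (34.5^2/4 + 27.5^2/3 + 16^2/3 + 27^2/4) - 3*15
     = 0.057143 * 817.229 - 45
     = 1.698810.
Step 4: Ties present; correction factor C = 1 - 24/(14^3 - 14) = 0.991209. Corrected H = 1.698810 / 0.991209 = 1.713877.
Step 5: Under H0, H ~ chi^2(3); p-value = 0.633853.
Step 6: alpha = 0.1. fail to reject H0.

H = 1.7139, df = 3, p = 0.633853, fail to reject H0.


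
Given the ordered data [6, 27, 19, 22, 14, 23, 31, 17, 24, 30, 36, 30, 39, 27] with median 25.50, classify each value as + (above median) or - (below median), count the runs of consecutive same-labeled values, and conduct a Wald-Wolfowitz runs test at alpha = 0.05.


Step 1: Compute median = 25.50; label A = above, B = below.
Labels in order: BABBBBABBAAAAA  (n_A = 7, n_B = 7)
Step 2: Count runs R = 6.
Step 3: Under H0 (random ordering), E[R] = 2*n_A*n_B/(n_A+n_B) + 1 = 2*7*7/14 + 1 = 8.0000.
        Var[R] = 2*n_A*n_B*(2*n_A*n_B - n_A - n_B) / ((n_A+n_B)^2 * (n_A+n_B-1)) = 8232/2548 = 3.2308.
        SD[R] = 1.7974.
Step 4: Continuity-corrected z = (R + 0.5 - E[R]) / SD[R] = (6 + 0.5 - 8.0000) / 1.7974 = -0.8345.
Step 5: Two-sided p-value via normal approximation = 2*(1 - Phi(|z|)) = 0.403986.
Step 6: alpha = 0.05. fail to reject H0.

R = 6, z = -0.8345, p = 0.403986, fail to reject H0.


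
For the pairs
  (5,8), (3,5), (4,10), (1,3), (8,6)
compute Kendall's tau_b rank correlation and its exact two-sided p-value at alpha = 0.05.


Step 1: Enumerate the 10 unordered pairs (i,j) with i<j and classify each by sign(x_j-x_i) * sign(y_j-y_i).
  (1,2):dx=-2,dy=-3->C; (1,3):dx=-1,dy=+2->D; (1,4):dx=-4,dy=-5->C; (1,5):dx=+3,dy=-2->D
  (2,3):dx=+1,dy=+5->C; (2,4):dx=-2,dy=-2->C; (2,5):dx=+5,dy=+1->C; (3,4):dx=-3,dy=-7->C
  (3,5):dx=+4,dy=-4->D; (4,5):dx=+7,dy=+3->C
Step 2: C = 7, D = 3, total pairs = 10.
Step 3: tau = (C - D)/(n(n-1)/2) = (7 - 3)/10 = 0.400000.
Step 4: Exact two-sided p-value (enumerate n! = 120 permutations of y under H0): p = 0.483333.
Step 5: alpha = 0.05. fail to reject H0.

tau_b = 0.4000 (C=7, D=3), p = 0.483333, fail to reject H0.


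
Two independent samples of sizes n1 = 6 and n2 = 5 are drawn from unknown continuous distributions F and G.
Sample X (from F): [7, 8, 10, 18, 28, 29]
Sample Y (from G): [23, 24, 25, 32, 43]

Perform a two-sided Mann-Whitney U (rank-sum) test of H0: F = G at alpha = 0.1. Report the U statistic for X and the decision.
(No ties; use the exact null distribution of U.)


Step 1: Combine and sort all 11 observations; assign midranks.
sorted (value, group): (7,X), (8,X), (10,X), (18,X), (23,Y), (24,Y), (25,Y), (28,X), (29,X), (32,Y), (43,Y)
ranks: 7->1, 8->2, 10->3, 18->4, 23->5, 24->6, 25->7, 28->8, 29->9, 32->10, 43->11
Step 2: Rank sum for X: R1 = 1 + 2 + 3 + 4 + 8 + 9 = 27.
Step 3: U_X = R1 - n1(n1+1)/2 = 27 - 6*7/2 = 27 - 21 = 6.
       U_Y = n1*n2 - U_X = 30 - 6 = 24.
Step 4: No ties, so the exact null distribution of U (based on enumerating the C(11,6) = 462 equally likely rank assignments) gives the two-sided p-value.
Step 5: p-value = 0.125541; compare to alpha = 0.1. fail to reject H0.

U_X = 6, p = 0.125541, fail to reject H0 at alpha = 0.1.


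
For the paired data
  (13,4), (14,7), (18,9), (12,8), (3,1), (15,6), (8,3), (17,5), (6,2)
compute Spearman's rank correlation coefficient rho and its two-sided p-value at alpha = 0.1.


Step 1: Rank x and y separately (midranks; no ties here).
rank(x): 13->5, 14->6, 18->9, 12->4, 3->1, 15->7, 8->3, 17->8, 6->2
rank(y): 4->4, 7->7, 9->9, 8->8, 1->1, 6->6, 3->3, 5->5, 2->2
Step 2: d_i = R_x(i) - R_y(i); compute d_i^2.
  (5-4)^2=1, (6-7)^2=1, (9-9)^2=0, (4-8)^2=16, (1-1)^2=0, (7-6)^2=1, (3-3)^2=0, (8-5)^2=9, (2-2)^2=0
sum(d^2) = 28.
Step 3: rho = 1 - 6*28 / (9*(9^2 - 1)) = 1 - 168/720 = 0.766667.
Step 4: Under H0, t = rho * sqrt((n-2)/(1-rho^2)) = 3.1593 ~ t(7).
Step 5: Two-sided p-value from the t-distribution with 7 df = 0.015944.
Step 6: alpha = 0.1. reject H0.

rho = 0.7667, p = 0.015944, reject H0 at alpha = 0.1.


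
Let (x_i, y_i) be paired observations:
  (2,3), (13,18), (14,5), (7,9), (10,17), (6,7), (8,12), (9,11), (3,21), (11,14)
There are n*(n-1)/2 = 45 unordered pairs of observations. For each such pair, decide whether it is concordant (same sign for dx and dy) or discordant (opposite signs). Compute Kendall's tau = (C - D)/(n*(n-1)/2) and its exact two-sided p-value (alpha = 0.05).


Step 1: Enumerate the 45 unordered pairs (i,j) with i<j and classify each by sign(x_j-x_i) * sign(y_j-y_i).
  (1,2):dx=+11,dy=+15->C; (1,3):dx=+12,dy=+2->C; (1,4):dx=+5,dy=+6->C; (1,5):dx=+8,dy=+14->C
  (1,6):dx=+4,dy=+4->C; (1,7):dx=+6,dy=+9->C; (1,8):dx=+7,dy=+8->C; (1,9):dx=+1,dy=+18->C
  (1,10):dx=+9,dy=+11->C; (2,3):dx=+1,dy=-13->D; (2,4):dx=-6,dy=-9->C; (2,5):dx=-3,dy=-1->C
  (2,6):dx=-7,dy=-11->C; (2,7):dx=-5,dy=-6->C; (2,8):dx=-4,dy=-7->C; (2,9):dx=-10,dy=+3->D
  (2,10):dx=-2,dy=-4->C; (3,4):dx=-7,dy=+4->D; (3,5):dx=-4,dy=+12->D; (3,6):dx=-8,dy=+2->D
  (3,7):dx=-6,dy=+7->D; (3,8):dx=-5,dy=+6->D; (3,9):dx=-11,dy=+16->D; (3,10):dx=-3,dy=+9->D
  (4,5):dx=+3,dy=+8->C; (4,6):dx=-1,dy=-2->C; (4,7):dx=+1,dy=+3->C; (4,8):dx=+2,dy=+2->C
  (4,9):dx=-4,dy=+12->D; (4,10):dx=+4,dy=+5->C; (5,6):dx=-4,dy=-10->C; (5,7):dx=-2,dy=-5->C
  (5,8):dx=-1,dy=-6->C; (5,9):dx=-7,dy=+4->D; (5,10):dx=+1,dy=-3->D; (6,7):dx=+2,dy=+5->C
  (6,8):dx=+3,dy=+4->C; (6,9):dx=-3,dy=+14->D; (6,10):dx=+5,dy=+7->C; (7,8):dx=+1,dy=-1->D
  (7,9):dx=-5,dy=+9->D; (7,10):dx=+3,dy=+2->C; (8,9):dx=-6,dy=+10->D; (8,10):dx=+2,dy=+3->C
  (9,10):dx=+8,dy=-7->D
Step 2: C = 28, D = 17, total pairs = 45.
Step 3: tau = (C - D)/(n(n-1)/2) = (28 - 17)/45 = 0.244444.
Step 4: Exact two-sided p-value (enumerate n! = 3628800 permutations of y under H0): p = 0.380720.
Step 5: alpha = 0.05. fail to reject H0.

tau_b = 0.2444 (C=28, D=17), p = 0.380720, fail to reject H0.


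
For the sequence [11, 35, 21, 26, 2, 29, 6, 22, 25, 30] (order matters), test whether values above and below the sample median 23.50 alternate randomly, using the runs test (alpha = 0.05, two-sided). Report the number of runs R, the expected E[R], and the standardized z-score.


Step 1: Compute median = 23.50; label A = above, B = below.
Labels in order: BABABABBAA  (n_A = 5, n_B = 5)
Step 2: Count runs R = 8.
Step 3: Under H0 (random ordering), E[R] = 2*n_A*n_B/(n_A+n_B) + 1 = 2*5*5/10 + 1 = 6.0000.
        Var[R] = 2*n_A*n_B*(2*n_A*n_B - n_A - n_B) / ((n_A+n_B)^2 * (n_A+n_B-1)) = 2000/900 = 2.2222.
        SD[R] = 1.4907.
Step 4: Continuity-corrected z = (R - 0.5 - E[R]) / SD[R] = (8 - 0.5 - 6.0000) / 1.4907 = 1.0062.
Step 5: Two-sided p-value via normal approximation = 2*(1 - Phi(|z|)) = 0.314305.
Step 6: alpha = 0.05. fail to reject H0.

R = 8, z = 1.0062, p = 0.314305, fail to reject H0.


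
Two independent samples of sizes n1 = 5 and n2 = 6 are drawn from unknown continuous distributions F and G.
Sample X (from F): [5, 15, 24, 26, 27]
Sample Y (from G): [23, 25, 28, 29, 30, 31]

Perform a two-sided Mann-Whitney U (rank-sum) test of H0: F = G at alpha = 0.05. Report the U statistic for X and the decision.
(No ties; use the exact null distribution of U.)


Step 1: Combine and sort all 11 observations; assign midranks.
sorted (value, group): (5,X), (15,X), (23,Y), (24,X), (25,Y), (26,X), (27,X), (28,Y), (29,Y), (30,Y), (31,Y)
ranks: 5->1, 15->2, 23->3, 24->4, 25->5, 26->6, 27->7, 28->8, 29->9, 30->10, 31->11
Step 2: Rank sum for X: R1 = 1 + 2 + 4 + 6 + 7 = 20.
Step 3: U_X = R1 - n1(n1+1)/2 = 20 - 5*6/2 = 20 - 15 = 5.
       U_Y = n1*n2 - U_X = 30 - 5 = 25.
Step 4: No ties, so the exact null distribution of U (based on enumerating the C(11,5) = 462 equally likely rank assignments) gives the two-sided p-value.
Step 5: p-value = 0.082251; compare to alpha = 0.05. fail to reject H0.

U_X = 5, p = 0.082251, fail to reject H0 at alpha = 0.05.


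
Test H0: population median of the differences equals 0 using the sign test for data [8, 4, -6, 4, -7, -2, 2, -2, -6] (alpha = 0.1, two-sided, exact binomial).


Step 1: Discard zero differences. Original n = 9; n_eff = number of nonzero differences = 9.
Nonzero differences (with sign): +8, +4, -6, +4, -7, -2, +2, -2, -6
Step 2: Count signs: positive = 4, negative = 5.
Step 3: Under H0: P(positive) = 0.5, so the number of positives S ~ Bin(9, 0.5).
Step 4: Two-sided exact p-value = sum of Bin(9,0.5) probabilities at or below the observed probability = 1.000000.
Step 5: alpha = 0.1. fail to reject H0.

n_eff = 9, pos = 4, neg = 5, p = 1.000000, fail to reject H0.


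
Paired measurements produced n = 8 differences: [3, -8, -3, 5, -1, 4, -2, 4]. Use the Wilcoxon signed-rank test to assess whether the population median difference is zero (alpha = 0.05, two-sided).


Step 1: Drop any zero differences (none here) and take |d_i|.
|d| = [3, 8, 3, 5, 1, 4, 2, 4]
Step 2: Midrank |d_i| (ties get averaged ranks).
ranks: |3|->3.5, |8|->8, |3|->3.5, |5|->7, |1|->1, |4|->5.5, |2|->2, |4|->5.5
Step 3: Attach original signs; sum ranks with positive sign and with negative sign.
W+ = 3.5 + 7 + 5.5 + 5.5 = 21.5
W- = 8 + 3.5 + 1 + 2 = 14.5
(Check: W+ + W- = 36 should equal n(n+1)/2 = 36.)
Step 4: Test statistic W = min(W+, W-) = 14.5.
Step 5: Ties in |d|, so use the tie-corrected normal approximation.
        E[W] = n(n+1)/4 = 8*9/4 = 18.
        Tie groups: |d|=3 (t=2), |d|=4 (t=2); sum(t^3 - t) = 12.
        Var[W] = n(n+1)(2n+1)/24 - sum(t^3-t)/48 = 1224/24 - 12/48 = 50.75.
        z = (W - E[W]) / sqrt(Var[W]) = (14.5 - 18) / 7.1239 = -0.4913.
        Two-sided p = 2*Phi(z) = 0.623212.
Step 6: alpha = 0.05. fail to reject H0.

W+ = 21.5, W- = 14.5, W = min = 14.5, p = 0.623212, fail to reject H0.


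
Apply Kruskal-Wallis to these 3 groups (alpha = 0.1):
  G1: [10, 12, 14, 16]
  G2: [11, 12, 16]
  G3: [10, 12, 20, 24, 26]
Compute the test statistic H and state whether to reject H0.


Step 1: Combine all N = 12 observations and assign midranks.
sorted (value, group, rank): (10,G1,1.5), (10,G3,1.5), (11,G2,3), (12,G1,5), (12,G2,5), (12,G3,5), (14,G1,7), (16,G1,8.5), (16,G2,8.5), (20,G3,10), (24,G3,11), (26,G3,12)
Step 2: Sum ranks within each group.
R_1 = 22 (n_1 = 4)
R_2 = 16.5 (n_2 = 3)
R_3 = 39.5 (n_3 = 5)
Step 3: H = 12/(N(N+1)) * sum(R_i^2/n_i) - 3(N+1)
     = 12/(12*13) * (22^2/4 + 16.5^2/3 + 39.5^2/5) - 3*13
     = 0.076923 * 523.8 - 39
     = 1.292308.
Step 4: Ties present; correction factor C = 1 - 36/(12^3 - 12) = 0.979021. Corrected H = 1.292308 / 0.979021 = 1.320000.
Step 5: Under H0, H ~ chi^2(2); p-value = 0.516851.
Step 6: alpha = 0.1. fail to reject H0.

H = 1.3200, df = 2, p = 0.516851, fail to reject H0.


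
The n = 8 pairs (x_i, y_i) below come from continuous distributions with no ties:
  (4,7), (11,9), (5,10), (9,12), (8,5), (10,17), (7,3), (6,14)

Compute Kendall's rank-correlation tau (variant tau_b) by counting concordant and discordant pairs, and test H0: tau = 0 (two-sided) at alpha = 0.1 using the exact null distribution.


Step 1: Enumerate the 28 unordered pairs (i,j) with i<j and classify each by sign(x_j-x_i) * sign(y_j-y_i).
  (1,2):dx=+7,dy=+2->C; (1,3):dx=+1,dy=+3->C; (1,4):dx=+5,dy=+5->C; (1,5):dx=+4,dy=-2->D
  (1,6):dx=+6,dy=+10->C; (1,7):dx=+3,dy=-4->D; (1,8):dx=+2,dy=+7->C; (2,3):dx=-6,dy=+1->D
  (2,4):dx=-2,dy=+3->D; (2,5):dx=-3,dy=-4->C; (2,6):dx=-1,dy=+8->D; (2,7):dx=-4,dy=-6->C
  (2,8):dx=-5,dy=+5->D; (3,4):dx=+4,dy=+2->C; (3,5):dx=+3,dy=-5->D; (3,6):dx=+5,dy=+7->C
  (3,7):dx=+2,dy=-7->D; (3,8):dx=+1,dy=+4->C; (4,5):dx=-1,dy=-7->C; (4,6):dx=+1,dy=+5->C
  (4,7):dx=-2,dy=-9->C; (4,8):dx=-3,dy=+2->D; (5,6):dx=+2,dy=+12->C; (5,7):dx=-1,dy=-2->C
  (5,8):dx=-2,dy=+9->D; (6,7):dx=-3,dy=-14->C; (6,8):dx=-4,dy=-3->C; (7,8):dx=-1,dy=+11->D
Step 2: C = 17, D = 11, total pairs = 28.
Step 3: tau = (C - D)/(n(n-1)/2) = (17 - 11)/28 = 0.214286.
Step 4: Exact two-sided p-value (enumerate n! = 40320 permutations of y under H0): p = 0.548413.
Step 5: alpha = 0.1. fail to reject H0.

tau_b = 0.2143 (C=17, D=11), p = 0.548413, fail to reject H0.


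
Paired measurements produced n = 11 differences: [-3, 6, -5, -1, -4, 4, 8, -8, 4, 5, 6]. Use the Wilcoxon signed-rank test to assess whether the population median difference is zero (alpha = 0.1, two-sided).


Step 1: Drop any zero differences (none here) and take |d_i|.
|d| = [3, 6, 5, 1, 4, 4, 8, 8, 4, 5, 6]
Step 2: Midrank |d_i| (ties get averaged ranks).
ranks: |3|->2, |6|->8.5, |5|->6.5, |1|->1, |4|->4, |4|->4, |8|->10.5, |8|->10.5, |4|->4, |5|->6.5, |6|->8.5
Step 3: Attach original signs; sum ranks with positive sign and with negative sign.
W+ = 8.5 + 4 + 10.5 + 4 + 6.5 + 8.5 = 42
W- = 2 + 6.5 + 1 + 4 + 10.5 = 24
(Check: W+ + W- = 66 should equal n(n+1)/2 = 66.)
Step 4: Test statistic W = min(W+, W-) = 24.
Step 5: Ties in |d|, so use the tie-corrected normal approximation.
        E[W] = n(n+1)/4 = 11*12/4 = 33.
        Tie groups: |d|=4 (t=3), |d|=5 (t=2), |d|=6 (t=2), |d|=8 (t=2); sum(t^3 - t) = 42.
        Var[W] = n(n+1)(2n+1)/24 - sum(t^3-t)/48 = 3036/24 - 42/48 = 125.625.
        z = (W - E[W]) / sqrt(Var[W]) = (24 - 33) / 11.2083 = -0.8030.
        Two-sided p = 2*Phi(z) = 0.421987.
Step 6: alpha = 0.1. fail to reject H0.

W+ = 42, W- = 24, W = min = 24, p = 0.421987, fail to reject H0.


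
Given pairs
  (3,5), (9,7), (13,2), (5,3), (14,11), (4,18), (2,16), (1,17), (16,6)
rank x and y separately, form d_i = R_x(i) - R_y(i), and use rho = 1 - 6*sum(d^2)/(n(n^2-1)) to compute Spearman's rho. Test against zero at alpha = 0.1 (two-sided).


Step 1: Rank x and y separately (midranks; no ties here).
rank(x): 3->3, 9->6, 13->7, 5->5, 14->8, 4->4, 2->2, 1->1, 16->9
rank(y): 5->3, 7->5, 2->1, 3->2, 11->6, 18->9, 16->7, 17->8, 6->4
Step 2: d_i = R_x(i) - R_y(i); compute d_i^2.
  (3-3)^2=0, (6-5)^2=1, (7-1)^2=36, (5-2)^2=9, (8-6)^2=4, (4-9)^2=25, (2-7)^2=25, (1-8)^2=49, (9-4)^2=25
sum(d^2) = 174.
Step 3: rho = 1 - 6*174 / (9*(9^2 - 1)) = 1 - 1044/720 = -0.450000.
Step 4: Under H0, t = rho * sqrt((n-2)/(1-rho^2)) = -1.3332 ~ t(7).
Step 5: Two-sided p-value from the t-distribution with 7 df = 0.224216.
Step 6: alpha = 0.1. fail to reject H0.

rho = -0.4500, p = 0.224216, fail to reject H0 at alpha = 0.1.


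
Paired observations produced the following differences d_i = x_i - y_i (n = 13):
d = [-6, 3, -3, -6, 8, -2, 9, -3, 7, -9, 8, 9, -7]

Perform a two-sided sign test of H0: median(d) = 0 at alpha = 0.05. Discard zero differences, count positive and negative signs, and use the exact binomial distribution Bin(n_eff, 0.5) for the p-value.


Step 1: Discard zero differences. Original n = 13; n_eff = number of nonzero differences = 13.
Nonzero differences (with sign): -6, +3, -3, -6, +8, -2, +9, -3, +7, -9, +8, +9, -7
Step 2: Count signs: positive = 6, negative = 7.
Step 3: Under H0: P(positive) = 0.5, so the number of positives S ~ Bin(13, 0.5).
Step 4: Two-sided exact p-value = sum of Bin(13,0.5) probabilities at or below the observed probability = 1.000000.
Step 5: alpha = 0.05. fail to reject H0.

n_eff = 13, pos = 6, neg = 7, p = 1.000000, fail to reject H0.


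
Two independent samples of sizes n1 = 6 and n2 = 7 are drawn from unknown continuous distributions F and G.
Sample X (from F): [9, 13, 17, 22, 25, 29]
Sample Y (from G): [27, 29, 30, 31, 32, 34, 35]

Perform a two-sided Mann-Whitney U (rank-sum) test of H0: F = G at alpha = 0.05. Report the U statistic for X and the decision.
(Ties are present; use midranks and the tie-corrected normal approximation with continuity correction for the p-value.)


Step 1: Combine and sort all 13 observations; assign midranks.
sorted (value, group): (9,X), (13,X), (17,X), (22,X), (25,X), (27,Y), (29,X), (29,Y), (30,Y), (31,Y), (32,Y), (34,Y), (35,Y)
ranks: 9->1, 13->2, 17->3, 22->4, 25->5, 27->6, 29->7.5, 29->7.5, 30->9, 31->10, 32->11, 34->12, 35->13
Step 2: Rank sum for X: R1 = 1 + 2 + 3 + 4 + 5 + 7.5 = 22.5.
Step 3: U_X = R1 - n1(n1+1)/2 = 22.5 - 6*7/2 = 22.5 - 21 = 1.5.
       U_Y = n1*n2 - U_X = 42 - 1.5 = 40.5.
Step 4: Ties are present, so use the tie-corrected normal approximation (with continuity correction) for the p-value.
Step 5: p-value = 0.006567; compare to alpha = 0.05. reject H0.

U_X = 1.5, p = 0.006567, reject H0 at alpha = 0.05.


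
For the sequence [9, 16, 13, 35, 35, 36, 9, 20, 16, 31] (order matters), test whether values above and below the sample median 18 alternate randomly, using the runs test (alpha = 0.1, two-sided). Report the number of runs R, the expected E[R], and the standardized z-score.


Step 1: Compute median = 18; label A = above, B = below.
Labels in order: BBBAAABABA  (n_A = 5, n_B = 5)
Step 2: Count runs R = 6.
Step 3: Under H0 (random ordering), E[R] = 2*n_A*n_B/(n_A+n_B) + 1 = 2*5*5/10 + 1 = 6.0000.
        Var[R] = 2*n_A*n_B*(2*n_A*n_B - n_A - n_B) / ((n_A+n_B)^2 * (n_A+n_B-1)) = 2000/900 = 2.2222.
        SD[R] = 1.4907.
Step 4: R = E[R], so z = 0 with no continuity correction.
Step 5: Two-sided p-value via normal approximation = 2*(1 - Phi(|z|)) = 1.000000.
Step 6: alpha = 0.1. fail to reject H0.

R = 6, z = 0.0000, p = 1.000000, fail to reject H0.


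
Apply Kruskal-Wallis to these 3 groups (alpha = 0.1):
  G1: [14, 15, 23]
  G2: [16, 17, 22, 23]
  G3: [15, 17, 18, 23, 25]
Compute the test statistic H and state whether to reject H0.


Step 1: Combine all N = 12 observations and assign midranks.
sorted (value, group, rank): (14,G1,1), (15,G1,2.5), (15,G3,2.5), (16,G2,4), (17,G2,5.5), (17,G3,5.5), (18,G3,7), (22,G2,8), (23,G1,10), (23,G2,10), (23,G3,10), (25,G3,12)
Step 2: Sum ranks within each group.
R_1 = 13.5 (n_1 = 3)
R_2 = 27.5 (n_2 = 4)
R_3 = 37 (n_3 = 5)
Step 3: H = 12/(N(N+1)) * sum(R_i^2/n_i) - 3(N+1)
     = 12/(12*13) * (13.5^2/3 + 27.5^2/4 + 37^2/5) - 3*13
     = 0.076923 * 523.612 - 39
     = 1.277885.
Step 4: Ties present; correction factor C = 1 - 36/(12^3 - 12) = 0.979021. Corrected H = 1.277885 / 0.979021 = 1.305268.
Step 5: Under H0, H ~ chi^2(2); p-value = 0.520673.
Step 6: alpha = 0.1. fail to reject H0.

H = 1.3053, df = 2, p = 0.520673, fail to reject H0.


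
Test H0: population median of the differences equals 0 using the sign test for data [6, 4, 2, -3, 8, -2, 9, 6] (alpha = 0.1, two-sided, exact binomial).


Step 1: Discard zero differences. Original n = 8; n_eff = number of nonzero differences = 8.
Nonzero differences (with sign): +6, +4, +2, -3, +8, -2, +9, +6
Step 2: Count signs: positive = 6, negative = 2.
Step 3: Under H0: P(positive) = 0.5, so the number of positives S ~ Bin(8, 0.5).
Step 4: Two-sided exact p-value = sum of Bin(8,0.5) probabilities at or below the observed probability = 0.289062.
Step 5: alpha = 0.1. fail to reject H0.

n_eff = 8, pos = 6, neg = 2, p = 0.289062, fail to reject H0.


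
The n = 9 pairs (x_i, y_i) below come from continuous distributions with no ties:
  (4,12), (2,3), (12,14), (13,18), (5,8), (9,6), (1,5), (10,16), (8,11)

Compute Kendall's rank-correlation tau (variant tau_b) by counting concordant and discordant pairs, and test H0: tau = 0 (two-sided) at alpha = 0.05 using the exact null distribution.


Step 1: Enumerate the 36 unordered pairs (i,j) with i<j and classify each by sign(x_j-x_i) * sign(y_j-y_i).
  (1,2):dx=-2,dy=-9->C; (1,3):dx=+8,dy=+2->C; (1,4):dx=+9,dy=+6->C; (1,5):dx=+1,dy=-4->D
  (1,6):dx=+5,dy=-6->D; (1,7):dx=-3,dy=-7->C; (1,8):dx=+6,dy=+4->C; (1,9):dx=+4,dy=-1->D
  (2,3):dx=+10,dy=+11->C; (2,4):dx=+11,dy=+15->C; (2,5):dx=+3,dy=+5->C; (2,6):dx=+7,dy=+3->C
  (2,7):dx=-1,dy=+2->D; (2,8):dx=+8,dy=+13->C; (2,9):dx=+6,dy=+8->C; (3,4):dx=+1,dy=+4->C
  (3,5):dx=-7,dy=-6->C; (3,6):dx=-3,dy=-8->C; (3,7):dx=-11,dy=-9->C; (3,8):dx=-2,dy=+2->D
  (3,9):dx=-4,dy=-3->C; (4,5):dx=-8,dy=-10->C; (4,6):dx=-4,dy=-12->C; (4,7):dx=-12,dy=-13->C
  (4,8):dx=-3,dy=-2->C; (4,9):dx=-5,dy=-7->C; (5,6):dx=+4,dy=-2->D; (5,7):dx=-4,dy=-3->C
  (5,8):dx=+5,dy=+8->C; (5,9):dx=+3,dy=+3->C; (6,7):dx=-8,dy=-1->C; (6,8):dx=+1,dy=+10->C
  (6,9):dx=-1,dy=+5->D; (7,8):dx=+9,dy=+11->C; (7,9):dx=+7,dy=+6->C; (8,9):dx=-2,dy=-5->C
Step 2: C = 29, D = 7, total pairs = 36.
Step 3: tau = (C - D)/(n(n-1)/2) = (29 - 7)/36 = 0.611111.
Step 4: Exact two-sided p-value (enumerate n! = 362880 permutations of y under H0): p = 0.024741.
Step 5: alpha = 0.05. reject H0.

tau_b = 0.6111 (C=29, D=7), p = 0.024741, reject H0.
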